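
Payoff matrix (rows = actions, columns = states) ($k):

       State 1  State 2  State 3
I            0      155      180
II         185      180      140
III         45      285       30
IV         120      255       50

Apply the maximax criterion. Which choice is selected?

Row maxima: I=180, II=185, III=285, IV=255
Best best-case = 285 → III.

III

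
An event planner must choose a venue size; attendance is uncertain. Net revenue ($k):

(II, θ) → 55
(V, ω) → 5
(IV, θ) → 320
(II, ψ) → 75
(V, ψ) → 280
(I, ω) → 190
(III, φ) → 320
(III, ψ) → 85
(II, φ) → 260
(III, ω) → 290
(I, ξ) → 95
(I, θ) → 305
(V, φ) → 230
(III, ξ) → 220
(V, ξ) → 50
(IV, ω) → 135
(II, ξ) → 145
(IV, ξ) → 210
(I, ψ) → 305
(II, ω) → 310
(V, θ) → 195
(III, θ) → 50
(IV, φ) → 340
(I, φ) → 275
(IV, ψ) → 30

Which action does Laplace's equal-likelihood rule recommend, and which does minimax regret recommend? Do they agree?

Row averages: I=234, II=169, III=193, IV=207, V=152
Highest average = 234 → I.
Column bests: θ=320, φ=340, ψ=305, ω=310, ξ=220.
I regrets: 15, 65, 0, 120, 125 → max 125
II regrets: 265, 80, 230, 0, 75 → max 265
III regrets: 270, 20, 220, 20, 0 → max 270
IV regrets: 0, 0, 275, 175, 10 → max 275
V regrets: 125, 110, 25, 305, 170 → max 305
Smallest max regret = 125 → I.

laplace → I; minimax regret → I (agree)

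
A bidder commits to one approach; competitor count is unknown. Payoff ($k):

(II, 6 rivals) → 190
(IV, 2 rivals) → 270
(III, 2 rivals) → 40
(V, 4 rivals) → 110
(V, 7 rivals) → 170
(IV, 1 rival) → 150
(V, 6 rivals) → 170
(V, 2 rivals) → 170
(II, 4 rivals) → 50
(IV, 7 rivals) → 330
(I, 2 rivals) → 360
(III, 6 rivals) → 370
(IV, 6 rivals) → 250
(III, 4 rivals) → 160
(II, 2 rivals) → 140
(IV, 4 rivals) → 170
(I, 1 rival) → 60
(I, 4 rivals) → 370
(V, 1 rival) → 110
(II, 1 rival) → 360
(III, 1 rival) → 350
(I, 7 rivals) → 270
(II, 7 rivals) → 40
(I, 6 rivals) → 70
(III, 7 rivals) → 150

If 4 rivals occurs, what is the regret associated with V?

Best payoff under 4 rivals is 370.
Regret = 370 − 110 = 260.

260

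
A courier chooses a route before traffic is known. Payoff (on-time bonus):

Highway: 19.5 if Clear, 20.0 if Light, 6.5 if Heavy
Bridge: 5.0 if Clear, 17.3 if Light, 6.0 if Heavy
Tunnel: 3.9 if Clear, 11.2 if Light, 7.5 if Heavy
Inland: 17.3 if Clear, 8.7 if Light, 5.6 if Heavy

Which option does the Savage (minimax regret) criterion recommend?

Highway

Column bests: Clear=19.5, Light=20.0, Heavy=7.5.
Highway regrets: 0.0, 0.0, 1.0 → max 1.0
Bridge regrets: 14.5, 2.7, 1.5 → max 14.5
Tunnel regrets: 15.6, 8.8, 0.0 → max 15.6
Inland regrets: 2.2, 11.3, 1.9 → max 11.3
Smallest max regret = 1.0 → Highway.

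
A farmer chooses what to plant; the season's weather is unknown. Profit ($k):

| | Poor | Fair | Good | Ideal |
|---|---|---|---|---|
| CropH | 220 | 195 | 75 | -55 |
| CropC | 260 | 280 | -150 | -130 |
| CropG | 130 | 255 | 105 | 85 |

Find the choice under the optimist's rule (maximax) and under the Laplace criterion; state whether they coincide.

maximax → CropC; laplace → CropG (disagree)

Row maxima: CropH=220, CropC=280, CropG=255
Best best-case = 280 → CropC.
Row averages: CropH=108.75, CropC=65, CropG=143.75
Highest average = 143.75 → CropG.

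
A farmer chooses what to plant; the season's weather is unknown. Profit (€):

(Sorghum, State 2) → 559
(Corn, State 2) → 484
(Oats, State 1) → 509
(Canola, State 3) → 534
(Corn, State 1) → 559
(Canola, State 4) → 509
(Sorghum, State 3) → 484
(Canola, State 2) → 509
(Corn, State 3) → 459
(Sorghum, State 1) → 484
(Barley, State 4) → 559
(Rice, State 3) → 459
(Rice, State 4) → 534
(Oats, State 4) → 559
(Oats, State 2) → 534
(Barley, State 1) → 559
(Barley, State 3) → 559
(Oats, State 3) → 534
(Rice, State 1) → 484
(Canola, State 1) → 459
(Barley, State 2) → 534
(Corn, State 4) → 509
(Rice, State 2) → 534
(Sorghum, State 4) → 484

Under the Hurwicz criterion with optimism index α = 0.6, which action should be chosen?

Oats: 0.6·559 + 0.4·509 = 539
Canola: 0.6·534 + 0.4·459 = 504
Barley: 0.6·559 + 0.4·534 = 549
Sorghum: 0.6·559 + 0.4·484 = 529
Corn: 0.6·559 + 0.4·459 = 519
Rice: 0.6·534 + 0.4·459 = 504
Highest Hurwicz score = 549 → Barley.

Barley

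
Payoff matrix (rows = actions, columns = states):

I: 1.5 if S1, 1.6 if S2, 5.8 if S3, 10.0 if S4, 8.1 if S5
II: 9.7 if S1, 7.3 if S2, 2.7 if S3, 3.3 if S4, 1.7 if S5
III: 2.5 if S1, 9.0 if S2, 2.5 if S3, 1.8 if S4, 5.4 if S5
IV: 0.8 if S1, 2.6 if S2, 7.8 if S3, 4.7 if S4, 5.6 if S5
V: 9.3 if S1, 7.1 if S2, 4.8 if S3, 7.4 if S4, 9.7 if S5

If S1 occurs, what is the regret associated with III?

7.2

Best payoff under S1 is 9.7.
Regret = 9.7 − 2.5 = 7.2.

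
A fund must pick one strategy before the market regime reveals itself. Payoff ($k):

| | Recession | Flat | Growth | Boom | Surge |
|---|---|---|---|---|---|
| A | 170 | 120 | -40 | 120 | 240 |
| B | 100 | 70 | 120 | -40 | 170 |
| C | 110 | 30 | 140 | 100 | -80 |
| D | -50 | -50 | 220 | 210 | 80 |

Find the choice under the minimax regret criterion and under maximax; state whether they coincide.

minimax regret → D; maximax → A (disagree)

Column bests: Recession=170, Flat=120, Growth=220, Boom=210, Surge=240.
A regrets: 0, 0, 260, 90, 0 → max 260
B regrets: 70, 50, 100, 250, 70 → max 250
C regrets: 60, 90, 80, 110, 320 → max 320
D regrets: 220, 170, 0, 0, 160 → max 220
Smallest max regret = 220 → D.
Row maxima: A=240, B=170, C=140, D=220
Best best-case = 240 → A.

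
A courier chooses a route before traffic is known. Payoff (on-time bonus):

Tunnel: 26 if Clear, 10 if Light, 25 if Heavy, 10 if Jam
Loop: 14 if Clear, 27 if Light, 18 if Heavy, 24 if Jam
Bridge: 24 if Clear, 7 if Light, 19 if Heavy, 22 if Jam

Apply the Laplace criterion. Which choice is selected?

Row averages: Tunnel=17.75, Loop=20.75, Bridge=18
Highest average = 20.75 → Loop.

Loop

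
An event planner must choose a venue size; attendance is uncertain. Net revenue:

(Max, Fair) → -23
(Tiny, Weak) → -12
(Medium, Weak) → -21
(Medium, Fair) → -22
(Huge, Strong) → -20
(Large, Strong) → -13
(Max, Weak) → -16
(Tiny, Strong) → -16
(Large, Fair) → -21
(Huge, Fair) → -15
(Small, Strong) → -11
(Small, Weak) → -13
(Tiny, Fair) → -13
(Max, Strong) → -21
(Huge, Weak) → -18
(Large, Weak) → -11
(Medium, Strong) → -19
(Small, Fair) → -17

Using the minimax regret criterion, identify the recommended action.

Small

Column bests: Weak=-11, Fair=-13, Strong=-11.
Tiny regrets: 1, 0, 5 → max 5
Small regrets: 2, 4, 0 → max 4
Medium regrets: 10, 9, 8 → max 10
Large regrets: 0, 8, 2 → max 8
Huge regrets: 7, 2, 9 → max 9
Max regrets: 5, 10, 10 → max 10
Smallest max regret = 4 → Small.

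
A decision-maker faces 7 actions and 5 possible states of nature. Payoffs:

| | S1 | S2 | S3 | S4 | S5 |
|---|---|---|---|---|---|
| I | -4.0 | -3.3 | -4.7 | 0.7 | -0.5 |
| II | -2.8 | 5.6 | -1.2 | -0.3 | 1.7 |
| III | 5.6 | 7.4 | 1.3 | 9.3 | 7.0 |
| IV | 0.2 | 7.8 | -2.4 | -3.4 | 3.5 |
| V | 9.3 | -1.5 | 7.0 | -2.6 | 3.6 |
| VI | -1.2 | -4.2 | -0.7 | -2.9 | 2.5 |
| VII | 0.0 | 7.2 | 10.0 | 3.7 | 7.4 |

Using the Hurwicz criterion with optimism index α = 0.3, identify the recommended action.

III

I: 0.3·0.7 + 0.7·(-4.7) = -3.08
II: 0.3·5.6 + 0.7·(-2.8) = -0.28
III: 0.3·9.3 + 0.7·1.3 = 3.7
IV: 0.3·7.8 + 0.7·(-3.4) = -0.04
V: 0.3·9.3 + 0.7·(-2.6) = 0.97
VI: 0.3·2.5 + 0.7·(-4.2) = -2.19
VII: 0.3·10.0 + 0.7·0.0 = 3
Highest Hurwicz score = 3.7 → III.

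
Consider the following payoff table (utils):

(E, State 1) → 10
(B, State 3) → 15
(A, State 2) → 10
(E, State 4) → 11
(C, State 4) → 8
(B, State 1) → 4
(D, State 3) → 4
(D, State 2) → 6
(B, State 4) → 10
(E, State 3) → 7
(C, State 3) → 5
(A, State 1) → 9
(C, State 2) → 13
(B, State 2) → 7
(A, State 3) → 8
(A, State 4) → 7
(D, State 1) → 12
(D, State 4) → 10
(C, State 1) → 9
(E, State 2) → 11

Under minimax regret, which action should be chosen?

Column bests: State 1=12, State 2=13, State 3=15, State 4=11.
A regrets: 3, 3, 7, 4 → max 7
B regrets: 8, 6, 0, 1 → max 8
C regrets: 3, 0, 10, 3 → max 10
D regrets: 0, 7, 11, 1 → max 11
E regrets: 2, 2, 8, 0 → max 8
Smallest max regret = 7 → A.

A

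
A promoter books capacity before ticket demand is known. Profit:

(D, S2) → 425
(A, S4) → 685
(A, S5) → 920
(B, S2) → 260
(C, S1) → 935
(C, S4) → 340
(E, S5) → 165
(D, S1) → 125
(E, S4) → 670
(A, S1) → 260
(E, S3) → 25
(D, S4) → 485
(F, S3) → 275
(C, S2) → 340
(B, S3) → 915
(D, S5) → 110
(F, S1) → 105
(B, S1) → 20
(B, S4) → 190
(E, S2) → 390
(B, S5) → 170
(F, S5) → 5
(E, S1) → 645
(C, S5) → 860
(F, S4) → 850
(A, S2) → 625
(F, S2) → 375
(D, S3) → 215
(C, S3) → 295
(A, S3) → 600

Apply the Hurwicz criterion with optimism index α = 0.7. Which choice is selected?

A: 0.7·920 + 0.3·260 = 722
B: 0.7·915 + 0.3·20 = 646.5
C: 0.7·935 + 0.3·295 = 743
D: 0.7·485 + 0.3·110 = 372.5
E: 0.7·670 + 0.3·25 = 476.5
F: 0.7·850 + 0.3·5 = 596.5
Highest Hurwicz score = 743 → C.

C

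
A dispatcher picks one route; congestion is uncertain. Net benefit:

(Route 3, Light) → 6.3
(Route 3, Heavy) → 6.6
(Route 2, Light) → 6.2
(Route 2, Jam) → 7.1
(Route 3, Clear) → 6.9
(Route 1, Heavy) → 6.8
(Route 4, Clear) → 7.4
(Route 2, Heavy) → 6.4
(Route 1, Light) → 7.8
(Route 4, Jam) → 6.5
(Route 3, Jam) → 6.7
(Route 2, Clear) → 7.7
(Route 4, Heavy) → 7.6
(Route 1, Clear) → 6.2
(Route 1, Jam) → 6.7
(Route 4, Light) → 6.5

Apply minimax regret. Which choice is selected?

Route 4

Column bests: Clear=7.7, Light=7.8, Heavy=7.6, Jam=7.1.
Route 1 regrets: 1.5, 0.0, 0.8, 0.4 → max 1.5
Route 2 regrets: 0.0, 1.6, 1.2, 0.0 → max 1.6
Route 3 regrets: 0.8, 1.5, 1.0, 0.4 → max 1.5
Route 4 regrets: 0.3, 1.3, 0.0, 0.6 → max 1.3
Smallest max regret = 1.3 → Route 4.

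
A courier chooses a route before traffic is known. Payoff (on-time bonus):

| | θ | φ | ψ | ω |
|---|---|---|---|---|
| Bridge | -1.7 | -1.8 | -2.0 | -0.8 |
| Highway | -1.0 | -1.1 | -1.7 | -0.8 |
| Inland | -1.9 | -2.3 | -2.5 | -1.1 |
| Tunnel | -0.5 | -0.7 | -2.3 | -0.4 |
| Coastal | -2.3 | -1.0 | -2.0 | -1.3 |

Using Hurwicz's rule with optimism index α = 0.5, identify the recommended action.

Highway

Bridge: 0.5·(-0.8) + 0.5·(-2.0) = -1.4
Highway: 0.5·(-0.8) + 0.5·(-1.7) = -1.25
Inland: 0.5·(-1.1) + 0.5·(-2.5) = -1.8
Tunnel: 0.5·(-0.4) + 0.5·(-2.3) = -1.35
Coastal: 0.5·(-1.0) + 0.5·(-2.3) = -1.65
Highest Hurwicz score = -1.25 → Highway.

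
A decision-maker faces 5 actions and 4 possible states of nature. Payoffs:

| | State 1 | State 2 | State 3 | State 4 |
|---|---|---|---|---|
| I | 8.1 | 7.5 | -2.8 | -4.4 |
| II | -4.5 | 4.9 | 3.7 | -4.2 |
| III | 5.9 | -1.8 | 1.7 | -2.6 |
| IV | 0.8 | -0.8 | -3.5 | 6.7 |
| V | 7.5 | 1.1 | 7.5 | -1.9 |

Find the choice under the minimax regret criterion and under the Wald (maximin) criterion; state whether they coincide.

Column bests: State 1=8.1, State 2=7.5, State 3=7.5, State 4=6.7.
I regrets: 0.0, 0.0, 10.3, 11.1 → max 11.1
II regrets: 12.6, 2.6, 3.8, 10.9 → max 12.6
III regrets: 2.2, 9.3, 5.8, 9.3 → max 9.3
IV regrets: 7.3, 8.3, 11.0, 0.0 → max 11.0
V regrets: 0.6, 6.4, 0.0, 8.6 → max 8.6
Smallest max regret = 8.6 → V.
Row minima: I=-4.4, II=-4.5, III=-2.6, IV=-3.5, V=-1.9
Best worst-case = -1.9 → V.

minimax regret → V; maximin → V (agree)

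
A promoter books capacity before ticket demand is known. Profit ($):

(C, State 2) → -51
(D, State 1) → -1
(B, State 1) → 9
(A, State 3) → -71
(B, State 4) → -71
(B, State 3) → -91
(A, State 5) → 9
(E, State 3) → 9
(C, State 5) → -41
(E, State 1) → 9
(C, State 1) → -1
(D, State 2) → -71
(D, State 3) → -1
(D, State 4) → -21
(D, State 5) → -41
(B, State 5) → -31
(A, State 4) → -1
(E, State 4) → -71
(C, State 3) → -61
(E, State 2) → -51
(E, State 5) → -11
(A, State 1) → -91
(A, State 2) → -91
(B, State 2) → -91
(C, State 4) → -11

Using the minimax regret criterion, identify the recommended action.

D

Column bests: State 1=9, State 2=-51, State 3=9, State 4=-1, State 5=9.
A regrets: 100, 40, 80, 0, 0 → max 100
B regrets: 0, 40, 100, 70, 40 → max 100
C regrets: 10, 0, 70, 10, 50 → max 70
D regrets: 10, 20, 10, 20, 50 → max 50
E regrets: 0, 0, 0, 70, 20 → max 70
Smallest max regret = 50 → D.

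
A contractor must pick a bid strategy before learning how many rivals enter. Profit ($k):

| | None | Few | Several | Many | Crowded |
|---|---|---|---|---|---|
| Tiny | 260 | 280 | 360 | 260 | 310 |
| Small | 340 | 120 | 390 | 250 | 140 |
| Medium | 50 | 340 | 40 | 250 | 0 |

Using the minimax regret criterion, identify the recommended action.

Column bests: None=340, Few=340, Several=390, Many=260, Crowded=310.
Tiny regrets: 80, 60, 30, 0, 0 → max 80
Small regrets: 0, 220, 0, 10, 170 → max 220
Medium regrets: 290, 0, 350, 10, 310 → max 350
Smallest max regret = 80 → Tiny.

Tiny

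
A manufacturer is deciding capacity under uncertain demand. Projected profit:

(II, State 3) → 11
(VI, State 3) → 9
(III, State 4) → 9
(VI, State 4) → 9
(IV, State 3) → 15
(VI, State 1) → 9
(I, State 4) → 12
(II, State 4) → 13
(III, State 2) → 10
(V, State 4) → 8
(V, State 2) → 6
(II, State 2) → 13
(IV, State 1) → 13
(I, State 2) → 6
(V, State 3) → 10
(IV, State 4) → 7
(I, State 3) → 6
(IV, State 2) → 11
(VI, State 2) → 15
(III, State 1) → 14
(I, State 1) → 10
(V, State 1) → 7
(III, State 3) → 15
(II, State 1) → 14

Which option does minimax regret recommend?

II

Column bests: State 1=14, State 2=15, State 3=15, State 4=13.
I regrets: 4, 9, 9, 1 → max 9
II regrets: 0, 2, 4, 0 → max 4
III regrets: 0, 5, 0, 4 → max 5
IV regrets: 1, 4, 0, 6 → max 6
V regrets: 7, 9, 5, 5 → max 9
VI regrets: 5, 0, 6, 4 → max 6
Smallest max regret = 4 → II.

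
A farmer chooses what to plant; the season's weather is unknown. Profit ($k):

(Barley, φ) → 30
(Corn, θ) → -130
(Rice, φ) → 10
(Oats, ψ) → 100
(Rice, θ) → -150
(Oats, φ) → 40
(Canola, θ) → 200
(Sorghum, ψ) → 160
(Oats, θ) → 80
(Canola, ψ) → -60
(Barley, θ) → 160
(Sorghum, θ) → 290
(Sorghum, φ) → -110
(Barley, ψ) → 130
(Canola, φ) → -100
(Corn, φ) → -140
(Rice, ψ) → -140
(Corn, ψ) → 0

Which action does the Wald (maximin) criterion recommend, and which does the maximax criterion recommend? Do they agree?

maximin → Oats; maximax → Sorghum (disagree)

Row minima: Oats=40, Barley=30, Corn=-140, Sorghum=-110, Canola=-100, Rice=-150
Best worst-case = 40 → Oats.
Row maxima: Oats=100, Barley=160, Corn=0, Sorghum=290, Canola=200, Rice=10
Best best-case = 290 → Sorghum.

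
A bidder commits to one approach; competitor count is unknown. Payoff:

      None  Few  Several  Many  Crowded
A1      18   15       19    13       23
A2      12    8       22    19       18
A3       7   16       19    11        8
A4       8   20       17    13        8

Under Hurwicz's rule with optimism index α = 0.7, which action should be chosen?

A1: 0.7·23 + 0.3·13 = 20
A2: 0.7·22 + 0.3·8 = 17.8
A3: 0.7·19 + 0.3·7 = 15.4
A4: 0.7·20 + 0.3·8 = 16.4
Highest Hurwicz score = 20 → A1.

A1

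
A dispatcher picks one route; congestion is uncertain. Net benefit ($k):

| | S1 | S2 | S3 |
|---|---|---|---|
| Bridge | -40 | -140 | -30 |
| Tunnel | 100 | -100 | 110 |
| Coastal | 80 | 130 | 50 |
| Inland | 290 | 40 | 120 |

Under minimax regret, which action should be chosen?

Column bests: S1=290, S2=130, S3=120.
Bridge regrets: 330, 270, 150 → max 330
Tunnel regrets: 190, 230, 10 → max 230
Coastal regrets: 210, 0, 70 → max 210
Inland regrets: 0, 90, 0 → max 90
Smallest max regret = 90 → Inland.

Inland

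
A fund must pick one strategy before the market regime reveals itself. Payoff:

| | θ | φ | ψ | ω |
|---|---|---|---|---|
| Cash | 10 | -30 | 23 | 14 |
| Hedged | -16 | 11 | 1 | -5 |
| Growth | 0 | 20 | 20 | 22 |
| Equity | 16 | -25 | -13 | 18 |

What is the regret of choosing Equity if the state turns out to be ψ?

Best payoff under ψ is 23.
Regret = 23 − (-13) = 36.

36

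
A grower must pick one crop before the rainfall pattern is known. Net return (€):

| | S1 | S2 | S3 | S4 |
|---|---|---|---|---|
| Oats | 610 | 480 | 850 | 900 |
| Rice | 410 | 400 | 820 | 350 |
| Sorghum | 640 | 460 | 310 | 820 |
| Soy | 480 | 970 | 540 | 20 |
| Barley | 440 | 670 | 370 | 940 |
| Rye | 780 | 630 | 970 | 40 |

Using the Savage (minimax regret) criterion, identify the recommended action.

Oats

Column bests: S1=780, S2=970, S3=970, S4=940.
Oats regrets: 170, 490, 120, 40 → max 490
Rice regrets: 370, 570, 150, 590 → max 590
Sorghum regrets: 140, 510, 660, 120 → max 660
Soy regrets: 300, 0, 430, 920 → max 920
Barley regrets: 340, 300, 600, 0 → max 600
Rye regrets: 0, 340, 0, 900 → max 900
Smallest max regret = 490 → Oats.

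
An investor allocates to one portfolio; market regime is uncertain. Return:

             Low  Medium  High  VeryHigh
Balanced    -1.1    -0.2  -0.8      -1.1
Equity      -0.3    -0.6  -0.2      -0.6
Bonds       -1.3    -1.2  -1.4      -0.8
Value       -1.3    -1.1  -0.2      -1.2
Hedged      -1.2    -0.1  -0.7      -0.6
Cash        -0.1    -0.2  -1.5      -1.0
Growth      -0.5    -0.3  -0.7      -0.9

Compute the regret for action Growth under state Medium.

Best payoff under Medium is -0.1.
Regret = -0.1 − (-0.3) = 0.2.

0.2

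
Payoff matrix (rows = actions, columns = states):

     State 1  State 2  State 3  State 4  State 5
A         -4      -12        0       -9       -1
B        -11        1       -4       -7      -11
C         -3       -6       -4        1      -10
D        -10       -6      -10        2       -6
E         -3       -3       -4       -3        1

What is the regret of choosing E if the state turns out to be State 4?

5

Best payoff under State 4 is 2.
Regret = 2 − (-3) = 5.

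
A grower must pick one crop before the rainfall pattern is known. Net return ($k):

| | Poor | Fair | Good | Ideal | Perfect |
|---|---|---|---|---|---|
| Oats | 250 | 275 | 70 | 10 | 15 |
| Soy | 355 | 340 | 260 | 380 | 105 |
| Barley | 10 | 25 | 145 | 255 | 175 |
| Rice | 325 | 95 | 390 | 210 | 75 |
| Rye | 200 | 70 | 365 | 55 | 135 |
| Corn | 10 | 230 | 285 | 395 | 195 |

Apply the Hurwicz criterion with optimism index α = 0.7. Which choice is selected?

Oats: 0.7·275 + 0.3·10 = 195.5
Soy: 0.7·380 + 0.3·105 = 297.5
Barley: 0.7·255 + 0.3·10 = 181.5
Rice: 0.7·390 + 0.3·75 = 295.5
Rye: 0.7·365 + 0.3·55 = 272
Corn: 0.7·395 + 0.3·10 = 279.5
Highest Hurwicz score = 297.5 → Soy.

Soy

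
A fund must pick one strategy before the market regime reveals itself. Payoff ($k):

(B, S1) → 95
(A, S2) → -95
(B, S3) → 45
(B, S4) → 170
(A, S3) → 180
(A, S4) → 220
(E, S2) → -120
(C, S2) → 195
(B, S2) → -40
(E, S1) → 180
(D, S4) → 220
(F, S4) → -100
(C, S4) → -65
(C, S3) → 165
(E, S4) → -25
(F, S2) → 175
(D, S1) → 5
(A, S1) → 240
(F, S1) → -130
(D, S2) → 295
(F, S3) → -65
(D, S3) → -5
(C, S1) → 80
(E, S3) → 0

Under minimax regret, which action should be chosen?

Column bests: S1=240, S2=295, S3=180, S4=220.
A regrets: 0, 390, 0, 0 → max 390
B regrets: 145, 335, 135, 50 → max 335
C regrets: 160, 100, 15, 285 → max 285
D regrets: 235, 0, 185, 0 → max 235
E regrets: 60, 415, 180, 245 → max 415
F regrets: 370, 120, 245, 320 → max 370
Smallest max regret = 235 → D.

D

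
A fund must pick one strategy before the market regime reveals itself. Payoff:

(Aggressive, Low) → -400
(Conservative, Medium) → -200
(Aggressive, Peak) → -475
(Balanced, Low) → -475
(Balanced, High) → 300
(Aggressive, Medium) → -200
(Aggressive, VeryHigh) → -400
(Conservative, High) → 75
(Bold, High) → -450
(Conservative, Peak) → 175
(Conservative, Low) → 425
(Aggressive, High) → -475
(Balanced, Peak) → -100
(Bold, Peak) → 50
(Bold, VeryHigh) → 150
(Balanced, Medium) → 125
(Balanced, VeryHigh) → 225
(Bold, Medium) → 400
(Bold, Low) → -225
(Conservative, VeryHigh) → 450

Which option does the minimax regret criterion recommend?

Conservative

Column bests: Low=425, Medium=400, High=300, VeryHigh=450, Peak=175.
Conservative regrets: 0, 600, 225, 0, 0 → max 600
Balanced regrets: 900, 275, 0, 225, 275 → max 900
Aggressive regrets: 825, 600, 775, 850, 650 → max 850
Bold regrets: 650, 0, 750, 300, 125 → max 750
Smallest max regret = 600 → Conservative.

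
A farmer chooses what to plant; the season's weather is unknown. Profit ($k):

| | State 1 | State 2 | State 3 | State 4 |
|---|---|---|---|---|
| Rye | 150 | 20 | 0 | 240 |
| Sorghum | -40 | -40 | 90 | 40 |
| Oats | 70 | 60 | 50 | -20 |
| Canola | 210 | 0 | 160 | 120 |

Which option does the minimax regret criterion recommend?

Column bests: State 1=210, State 2=60, State 3=160, State 4=240.
Rye regrets: 60, 40, 160, 0 → max 160
Sorghum regrets: 250, 100, 70, 200 → max 250
Oats regrets: 140, 0, 110, 260 → max 260
Canola regrets: 0, 60, 0, 120 → max 120
Smallest max regret = 120 → Canola.

Canola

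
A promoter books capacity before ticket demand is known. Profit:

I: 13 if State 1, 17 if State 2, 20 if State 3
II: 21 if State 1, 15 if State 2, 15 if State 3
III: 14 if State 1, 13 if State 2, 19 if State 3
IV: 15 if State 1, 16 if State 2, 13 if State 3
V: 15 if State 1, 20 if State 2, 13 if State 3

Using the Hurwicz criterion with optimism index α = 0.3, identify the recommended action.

I: 0.3·20 + 0.7·13 = 15.1
II: 0.3·21 + 0.7·15 = 16.8
III: 0.3·19 + 0.7·13 = 14.8
IV: 0.3·16 + 0.7·13 = 13.9
V: 0.3·20 + 0.7·13 = 15.1
Highest Hurwicz score = 16.8 → II.

II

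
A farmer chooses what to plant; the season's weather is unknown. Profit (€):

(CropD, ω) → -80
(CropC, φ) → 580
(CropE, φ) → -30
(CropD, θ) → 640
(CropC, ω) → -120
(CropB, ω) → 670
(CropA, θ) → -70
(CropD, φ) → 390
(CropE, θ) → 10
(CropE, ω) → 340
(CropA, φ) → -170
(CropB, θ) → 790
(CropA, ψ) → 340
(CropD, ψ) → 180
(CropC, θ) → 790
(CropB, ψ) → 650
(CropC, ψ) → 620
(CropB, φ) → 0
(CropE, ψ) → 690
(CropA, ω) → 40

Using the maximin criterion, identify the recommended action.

CropB

Row minima: CropE=-30, CropA=-170, CropD=-80, CropB=0, CropC=-120
Best worst-case = 0 → CropB.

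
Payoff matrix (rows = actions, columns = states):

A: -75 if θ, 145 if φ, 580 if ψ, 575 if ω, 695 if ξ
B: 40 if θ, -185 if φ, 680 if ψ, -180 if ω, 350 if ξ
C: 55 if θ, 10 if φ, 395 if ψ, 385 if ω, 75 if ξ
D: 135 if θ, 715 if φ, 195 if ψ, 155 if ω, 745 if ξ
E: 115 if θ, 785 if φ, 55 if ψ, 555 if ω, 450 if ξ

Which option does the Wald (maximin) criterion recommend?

D

Row minima: A=-75, B=-185, C=10, D=135, E=55
Best worst-case = 135 → D.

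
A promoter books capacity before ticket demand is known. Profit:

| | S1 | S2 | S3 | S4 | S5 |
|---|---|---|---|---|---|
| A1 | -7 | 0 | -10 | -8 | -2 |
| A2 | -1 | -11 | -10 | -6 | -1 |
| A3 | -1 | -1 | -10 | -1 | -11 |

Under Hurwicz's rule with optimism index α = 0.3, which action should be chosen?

A1: 0.3·0 + 0.7·(-10) = -7
A2: 0.3·(-1) + 0.7·(-11) = -8
A3: 0.3·(-1) + 0.7·(-11) = -8
Highest Hurwicz score = -7 → A1.

A1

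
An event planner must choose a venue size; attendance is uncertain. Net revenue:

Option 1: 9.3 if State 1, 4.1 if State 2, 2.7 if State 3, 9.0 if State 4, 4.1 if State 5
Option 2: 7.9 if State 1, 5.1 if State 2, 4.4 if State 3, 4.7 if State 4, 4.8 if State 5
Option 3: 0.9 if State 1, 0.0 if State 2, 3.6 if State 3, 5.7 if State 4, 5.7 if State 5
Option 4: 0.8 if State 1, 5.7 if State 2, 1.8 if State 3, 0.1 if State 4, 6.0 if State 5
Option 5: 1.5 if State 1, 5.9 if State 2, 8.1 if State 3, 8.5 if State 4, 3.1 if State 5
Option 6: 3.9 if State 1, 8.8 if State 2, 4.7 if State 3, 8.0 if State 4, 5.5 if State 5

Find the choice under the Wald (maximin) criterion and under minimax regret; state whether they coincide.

Row minima: Option 1=2.7, Option 2=4.4, Option 3=0.0, Option 4=0.1, Option 5=1.5, Option 6=3.9
Best worst-case = 4.4 → Option 2.
Column bests: State 1=9.3, State 2=8.8, State 3=8.1, State 4=9.0, State 5=6.0.
Option 1 regrets: 0.0, 4.7, 5.4, 0.0, 1.9 → max 5.4
Option 2 regrets: 1.4, 3.7, 3.7, 4.3, 1.2 → max 4.3
Option 3 regrets: 8.4, 8.8, 4.5, 3.3, 0.3 → max 8.8
Option 4 regrets: 8.5, 3.1, 6.3, 8.9, 0.0 → max 8.9
Option 5 regrets: 7.8, 2.9, 0.0, 0.5, 2.9 → max 7.8
Option 6 regrets: 5.4, 0.0, 3.4, 1.0, 0.5 → max 5.4
Smallest max regret = 4.3 → Option 2.

maximin → Option 2; minimax regret → Option 2 (agree)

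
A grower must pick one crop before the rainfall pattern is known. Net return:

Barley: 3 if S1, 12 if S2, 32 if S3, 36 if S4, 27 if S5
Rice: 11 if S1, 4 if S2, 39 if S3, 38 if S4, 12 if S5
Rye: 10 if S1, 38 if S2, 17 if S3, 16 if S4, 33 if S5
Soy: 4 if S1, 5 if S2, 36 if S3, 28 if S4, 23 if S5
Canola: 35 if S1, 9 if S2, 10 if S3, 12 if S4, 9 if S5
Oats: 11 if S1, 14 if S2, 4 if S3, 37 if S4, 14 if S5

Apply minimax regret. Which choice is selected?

Column bests: S1=35, S2=38, S3=39, S4=38, S5=33.
Barley regrets: 32, 26, 7, 2, 6 → max 32
Rice regrets: 24, 34, 0, 0, 21 → max 34
Rye regrets: 25, 0, 22, 22, 0 → max 25
Soy regrets: 31, 33, 3, 10, 10 → max 33
Canola regrets: 0, 29, 29, 26, 24 → max 29
Oats regrets: 24, 24, 35, 1, 19 → max 35
Smallest max regret = 25 → Rye.

Rye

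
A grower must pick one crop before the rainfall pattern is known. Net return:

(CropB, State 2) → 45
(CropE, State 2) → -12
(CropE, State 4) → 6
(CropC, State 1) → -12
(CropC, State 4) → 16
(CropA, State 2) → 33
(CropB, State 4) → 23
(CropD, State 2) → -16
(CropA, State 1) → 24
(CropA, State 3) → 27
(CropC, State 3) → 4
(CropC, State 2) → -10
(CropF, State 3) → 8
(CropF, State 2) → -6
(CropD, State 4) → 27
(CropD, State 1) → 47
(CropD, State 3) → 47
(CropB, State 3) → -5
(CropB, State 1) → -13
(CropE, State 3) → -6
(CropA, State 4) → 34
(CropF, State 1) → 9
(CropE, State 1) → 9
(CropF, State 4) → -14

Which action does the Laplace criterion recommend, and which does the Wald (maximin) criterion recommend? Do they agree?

laplace → CropA; maximin → CropA (agree)

Row averages: CropD=26.25, CropE=-0.75, CropC=-0.5, CropF=-0.75, CropA=29.5, CropB=12.5
Highest average = 29.5 → CropA.
Row minima: CropD=-16, CropE=-12, CropC=-12, CropF=-14, CropA=24, CropB=-13
Best worst-case = 24 → CropA.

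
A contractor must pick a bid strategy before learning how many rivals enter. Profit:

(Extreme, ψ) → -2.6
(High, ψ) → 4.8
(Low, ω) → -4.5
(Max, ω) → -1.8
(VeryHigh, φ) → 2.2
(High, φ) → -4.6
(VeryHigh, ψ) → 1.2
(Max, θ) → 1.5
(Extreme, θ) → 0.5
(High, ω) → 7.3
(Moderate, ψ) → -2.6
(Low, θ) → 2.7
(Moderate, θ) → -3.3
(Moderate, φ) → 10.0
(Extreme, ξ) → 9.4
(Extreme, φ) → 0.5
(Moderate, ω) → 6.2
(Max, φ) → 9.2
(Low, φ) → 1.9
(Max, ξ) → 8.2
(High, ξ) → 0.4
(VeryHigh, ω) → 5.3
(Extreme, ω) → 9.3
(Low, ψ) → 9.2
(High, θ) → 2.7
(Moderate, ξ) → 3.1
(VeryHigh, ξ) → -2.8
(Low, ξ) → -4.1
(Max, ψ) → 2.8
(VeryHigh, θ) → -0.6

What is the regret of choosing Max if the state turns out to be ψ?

6.4

Best payoff under ψ is 9.2.
Regret = 9.2 − 2.8 = 6.4.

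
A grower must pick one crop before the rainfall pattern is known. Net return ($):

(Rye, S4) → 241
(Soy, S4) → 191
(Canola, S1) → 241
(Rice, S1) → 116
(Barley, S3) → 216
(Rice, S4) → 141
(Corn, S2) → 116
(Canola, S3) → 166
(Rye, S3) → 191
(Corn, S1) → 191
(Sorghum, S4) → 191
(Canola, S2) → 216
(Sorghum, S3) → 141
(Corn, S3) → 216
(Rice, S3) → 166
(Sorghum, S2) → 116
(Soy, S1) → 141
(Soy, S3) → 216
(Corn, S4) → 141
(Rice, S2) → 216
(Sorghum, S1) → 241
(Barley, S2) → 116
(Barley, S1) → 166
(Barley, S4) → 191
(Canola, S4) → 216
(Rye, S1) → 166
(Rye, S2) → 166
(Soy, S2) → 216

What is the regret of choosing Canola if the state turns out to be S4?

Best payoff under S4 is 241.
Regret = 241 − 216 = 25.

25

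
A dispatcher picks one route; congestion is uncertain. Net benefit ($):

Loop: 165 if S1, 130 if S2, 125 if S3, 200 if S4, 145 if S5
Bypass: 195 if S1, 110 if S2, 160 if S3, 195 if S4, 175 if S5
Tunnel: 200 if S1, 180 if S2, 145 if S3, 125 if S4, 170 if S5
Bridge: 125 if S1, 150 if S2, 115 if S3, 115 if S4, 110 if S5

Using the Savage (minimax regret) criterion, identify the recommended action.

Loop

Column bests: S1=200, S2=180, S3=160, S4=200, S5=175.
Loop regrets: 35, 50, 35, 0, 30 → max 50
Bypass regrets: 5, 70, 0, 5, 0 → max 70
Tunnel regrets: 0, 0, 15, 75, 5 → max 75
Bridge regrets: 75, 30, 45, 85, 65 → max 85
Smallest max regret = 50 → Loop.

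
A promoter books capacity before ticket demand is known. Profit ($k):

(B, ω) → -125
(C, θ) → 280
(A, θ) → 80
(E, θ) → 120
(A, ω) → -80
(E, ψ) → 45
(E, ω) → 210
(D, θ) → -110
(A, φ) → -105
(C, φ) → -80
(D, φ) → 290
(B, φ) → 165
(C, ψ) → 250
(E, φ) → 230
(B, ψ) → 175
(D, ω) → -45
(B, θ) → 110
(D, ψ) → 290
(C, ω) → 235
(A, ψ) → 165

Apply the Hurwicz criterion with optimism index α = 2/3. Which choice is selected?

E

A: 2/3·165 + 1/3·(-105) = 75
B: 2/3·175 + 1/3·(-125) = 75
C: 2/3·280 + 1/3·(-80) = 160
D: 2/3·290 + 1/3·(-110) = 470/3
E: 2/3·230 + 1/3·45 = 505/3
Highest Hurwicz score = 505/3 → E.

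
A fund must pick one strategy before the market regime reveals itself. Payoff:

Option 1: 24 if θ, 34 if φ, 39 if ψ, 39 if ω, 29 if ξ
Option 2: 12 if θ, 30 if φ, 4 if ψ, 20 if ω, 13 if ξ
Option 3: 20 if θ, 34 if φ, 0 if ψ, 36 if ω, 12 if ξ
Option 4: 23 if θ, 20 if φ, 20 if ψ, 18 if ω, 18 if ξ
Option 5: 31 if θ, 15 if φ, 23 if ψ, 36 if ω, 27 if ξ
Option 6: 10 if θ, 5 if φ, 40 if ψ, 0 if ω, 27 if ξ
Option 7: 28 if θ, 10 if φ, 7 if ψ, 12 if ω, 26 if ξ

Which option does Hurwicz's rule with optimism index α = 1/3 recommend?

Option 1

Option 1: 1/3·39 + 2/3·24 = 29
Option 2: 1/3·30 + 2/3·4 = 38/3
Option 3: 1/3·36 + 2/3·0 = 12
Option 4: 1/3·23 + 2/3·18 = 59/3
Option 5: 1/3·36 + 2/3·15 = 22
Option 6: 1/3·40 + 2/3·0 = 40/3
Option 7: 1/3·28 + 2/3·7 = 14
Highest Hurwicz score = 29 → Option 1.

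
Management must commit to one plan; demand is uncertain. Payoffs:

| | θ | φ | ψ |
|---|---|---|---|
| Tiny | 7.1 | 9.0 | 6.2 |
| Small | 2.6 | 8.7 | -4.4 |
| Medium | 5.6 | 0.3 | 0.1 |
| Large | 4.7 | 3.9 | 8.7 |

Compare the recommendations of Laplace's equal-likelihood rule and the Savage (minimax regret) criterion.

Row averages: Tiny=223/30, Small=2.3, Medium=2, Large=173/30
Highest average = 223/30 → Tiny.
Column bests: θ=7.1, φ=9.0, ψ=8.7.
Tiny regrets: 0.0, 0.0, 2.5 → max 2.5
Small regrets: 4.5, 0.3, 13.1 → max 13.1
Medium regrets: 1.5, 8.7, 8.6 → max 8.7
Large regrets: 2.4, 5.1, 0.0 → max 5.1
Smallest max regret = 2.5 → Tiny.

laplace → Tiny; minimax regret → Tiny (agree)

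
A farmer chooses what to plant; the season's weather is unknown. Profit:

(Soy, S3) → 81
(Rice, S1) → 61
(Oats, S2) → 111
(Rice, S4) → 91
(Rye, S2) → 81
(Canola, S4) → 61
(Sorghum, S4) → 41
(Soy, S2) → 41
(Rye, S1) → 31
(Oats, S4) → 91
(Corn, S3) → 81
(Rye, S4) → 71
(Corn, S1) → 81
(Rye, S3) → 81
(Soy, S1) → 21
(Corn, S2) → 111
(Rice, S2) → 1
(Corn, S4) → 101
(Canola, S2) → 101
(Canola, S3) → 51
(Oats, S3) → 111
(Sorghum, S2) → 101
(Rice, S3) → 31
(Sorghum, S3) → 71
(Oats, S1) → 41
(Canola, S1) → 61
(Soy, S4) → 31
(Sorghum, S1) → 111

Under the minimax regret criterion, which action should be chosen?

Column bests: S1=111, S2=111, S3=111, S4=101.
Rye regrets: 80, 30, 30, 30 → max 80
Sorghum regrets: 0, 10, 40, 60 → max 60
Oats regrets: 70, 0, 0, 10 → max 70
Canola regrets: 50, 10, 60, 40 → max 60
Soy regrets: 90, 70, 30, 70 → max 90
Corn regrets: 30, 0, 30, 0 → max 30
Rice regrets: 50, 110, 80, 10 → max 110
Smallest max regret = 30 → Corn.

Corn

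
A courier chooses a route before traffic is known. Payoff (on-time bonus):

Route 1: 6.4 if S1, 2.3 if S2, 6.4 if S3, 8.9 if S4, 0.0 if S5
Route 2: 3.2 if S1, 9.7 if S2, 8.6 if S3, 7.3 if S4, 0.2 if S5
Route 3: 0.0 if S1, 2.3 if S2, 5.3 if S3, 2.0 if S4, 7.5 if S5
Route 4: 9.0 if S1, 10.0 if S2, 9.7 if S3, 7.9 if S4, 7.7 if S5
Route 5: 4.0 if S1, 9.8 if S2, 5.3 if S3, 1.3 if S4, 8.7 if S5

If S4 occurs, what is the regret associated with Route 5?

7.6

Best payoff under S4 is 8.9.
Regret = 8.9 − 1.3 = 7.6.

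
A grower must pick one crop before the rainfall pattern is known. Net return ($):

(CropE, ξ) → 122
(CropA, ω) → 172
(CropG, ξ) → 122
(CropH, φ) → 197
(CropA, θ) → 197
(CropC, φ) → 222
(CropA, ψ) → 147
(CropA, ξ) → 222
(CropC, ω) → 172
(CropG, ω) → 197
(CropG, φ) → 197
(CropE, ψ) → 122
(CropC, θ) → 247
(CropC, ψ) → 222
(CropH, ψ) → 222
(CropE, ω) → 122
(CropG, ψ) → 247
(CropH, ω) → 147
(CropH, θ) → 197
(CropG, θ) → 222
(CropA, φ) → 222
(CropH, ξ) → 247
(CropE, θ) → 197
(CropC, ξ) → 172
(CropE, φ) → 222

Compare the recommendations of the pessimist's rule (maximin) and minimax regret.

maximin → CropC; minimax regret → CropH (disagree)

Row minima: CropA=147, CropG=122, CropE=122, CropH=147, CropC=172
Best worst-case = 172 → CropC.
Column bests: θ=247, φ=222, ψ=247, ω=197, ξ=247.
CropA regrets: 50, 0, 100, 25, 25 → max 100
CropG regrets: 25, 25, 0, 0, 125 → max 125
CropE regrets: 50, 0, 125, 75, 125 → max 125
CropH regrets: 50, 25, 25, 50, 0 → max 50
CropC regrets: 0, 0, 25, 25, 75 → max 75
Smallest max regret = 50 → CropH.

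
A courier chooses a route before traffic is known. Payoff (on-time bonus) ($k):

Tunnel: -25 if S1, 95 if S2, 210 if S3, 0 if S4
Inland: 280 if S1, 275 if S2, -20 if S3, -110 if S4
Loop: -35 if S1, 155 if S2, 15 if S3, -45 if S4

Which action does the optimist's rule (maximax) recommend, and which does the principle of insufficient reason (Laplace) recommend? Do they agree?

maximax → Inland; laplace → Inland (agree)

Row maxima: Tunnel=210, Inland=280, Loop=155
Best best-case = 280 → Inland.
Row averages: Tunnel=70, Inland=106.25, Loop=22.5
Highest average = 106.25 → Inland.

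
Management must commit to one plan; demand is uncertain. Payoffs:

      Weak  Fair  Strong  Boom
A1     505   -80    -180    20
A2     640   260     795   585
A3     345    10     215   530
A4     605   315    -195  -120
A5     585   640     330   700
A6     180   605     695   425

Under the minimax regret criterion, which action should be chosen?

Column bests: Weak=640, Fair=640, Strong=795, Boom=700.
A1 regrets: 135, 720, 975, 680 → max 975
A2 regrets: 0, 380, 0, 115 → max 380
A3 regrets: 295, 630, 580, 170 → max 630
A4 regrets: 35, 325, 990, 820 → max 990
A5 regrets: 55, 0, 465, 0 → max 465
A6 regrets: 460, 35, 100, 275 → max 460
Smallest max regret = 380 → A2.

A2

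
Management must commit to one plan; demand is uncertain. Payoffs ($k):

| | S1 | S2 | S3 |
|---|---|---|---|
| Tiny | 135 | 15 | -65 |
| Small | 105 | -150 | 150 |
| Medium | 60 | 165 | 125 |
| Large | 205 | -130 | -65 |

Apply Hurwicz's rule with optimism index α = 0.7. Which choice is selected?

Medium

Tiny: 0.7·135 + 0.3·(-65) = 75
Small: 0.7·150 + 0.3·(-150) = 60
Medium: 0.7·165 + 0.3·60 = 133.5
Large: 0.7·205 + 0.3·(-130) = 104.5
Highest Hurwicz score = 133.5 → Medium.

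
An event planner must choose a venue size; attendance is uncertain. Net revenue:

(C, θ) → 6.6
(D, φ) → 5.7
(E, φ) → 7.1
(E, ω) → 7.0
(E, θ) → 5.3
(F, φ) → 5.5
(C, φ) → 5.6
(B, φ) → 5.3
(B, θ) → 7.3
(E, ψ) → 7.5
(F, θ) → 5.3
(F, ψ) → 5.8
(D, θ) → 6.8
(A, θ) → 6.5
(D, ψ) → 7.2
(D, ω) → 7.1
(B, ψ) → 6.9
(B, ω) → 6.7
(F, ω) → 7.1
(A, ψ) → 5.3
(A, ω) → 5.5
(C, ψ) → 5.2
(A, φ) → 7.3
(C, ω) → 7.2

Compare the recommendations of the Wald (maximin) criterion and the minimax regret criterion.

maximin → D; minimax regret → D (agree)

Row minima: A=5.3, B=5.3, C=5.2, D=5.7, E=5.3, F=5.3
Best worst-case = 5.7 → D.
Column bests: θ=7.3, φ=7.3, ψ=7.5, ω=7.2.
A regrets: 0.8, 0.0, 2.2, 1.7 → max 2.2
B regrets: 0.0, 2.0, 0.6, 0.5 → max 2.0
C regrets: 0.7, 1.7, 2.3, 0.0 → max 2.3
D regrets: 0.5, 1.6, 0.3, 0.1 → max 1.6
E regrets: 2.0, 0.2, 0.0, 0.2 → max 2.0
F regrets: 2.0, 1.8, 1.7, 0.1 → max 2.0
Smallest max regret = 1.6 → D.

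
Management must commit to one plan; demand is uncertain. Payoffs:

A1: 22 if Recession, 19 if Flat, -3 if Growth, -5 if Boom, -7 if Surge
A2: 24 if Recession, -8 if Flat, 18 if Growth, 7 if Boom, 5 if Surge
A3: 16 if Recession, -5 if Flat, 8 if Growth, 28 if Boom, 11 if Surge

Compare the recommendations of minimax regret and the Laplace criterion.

minimax regret → A3; laplace → A3 (agree)

Column bests: Recession=24, Flat=19, Growth=18, Boom=28, Surge=11.
A1 regrets: 2, 0, 21, 33, 18 → max 33
A2 regrets: 0, 27, 0, 21, 6 → max 27
A3 regrets: 8, 24, 10, 0, 0 → max 24
Smallest max regret = 24 → A3.
Row averages: A1=5.2, A2=9.2, A3=11.6
Highest average = 11.6 → A3.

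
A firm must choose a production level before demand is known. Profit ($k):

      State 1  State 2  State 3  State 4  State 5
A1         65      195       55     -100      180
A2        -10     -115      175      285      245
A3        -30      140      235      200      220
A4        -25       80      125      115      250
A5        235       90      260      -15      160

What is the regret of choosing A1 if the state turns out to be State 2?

Best payoff under State 2 is 195.
Regret = 195 − 195 = 0.

0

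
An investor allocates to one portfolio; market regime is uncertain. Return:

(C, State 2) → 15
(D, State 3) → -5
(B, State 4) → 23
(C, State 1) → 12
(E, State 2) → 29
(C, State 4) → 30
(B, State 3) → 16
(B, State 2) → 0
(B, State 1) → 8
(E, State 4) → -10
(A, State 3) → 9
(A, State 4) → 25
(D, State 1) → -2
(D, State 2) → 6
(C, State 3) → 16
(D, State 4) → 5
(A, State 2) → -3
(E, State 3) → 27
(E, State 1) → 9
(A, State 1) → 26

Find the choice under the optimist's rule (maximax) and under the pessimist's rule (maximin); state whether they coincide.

Row maxima: A=26, B=23, C=30, D=6, E=29
Best best-case = 30 → C.
Row minima: A=-3, B=0, C=12, D=-5, E=-10
Best worst-case = 12 → C.

maximax → C; maximin → C (agree)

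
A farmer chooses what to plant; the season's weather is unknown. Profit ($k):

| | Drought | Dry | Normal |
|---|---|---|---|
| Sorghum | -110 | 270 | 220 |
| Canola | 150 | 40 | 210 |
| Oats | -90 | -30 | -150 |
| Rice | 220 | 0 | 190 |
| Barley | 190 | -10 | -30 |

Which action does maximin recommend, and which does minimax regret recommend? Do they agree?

Row minima: Sorghum=-110, Canola=40, Oats=-150, Rice=0, Barley=-30
Best worst-case = 40 → Canola.
Column bests: Drought=220, Dry=270, Normal=220.
Sorghum regrets: 330, 0, 0 → max 330
Canola regrets: 70, 230, 10 → max 230
Oats regrets: 310, 300, 370 → max 370
Rice regrets: 0, 270, 30 → max 270
Barley regrets: 30, 280, 250 → max 280
Smallest max regret = 230 → Canola.

maximin → Canola; minimax regret → Canola (agree)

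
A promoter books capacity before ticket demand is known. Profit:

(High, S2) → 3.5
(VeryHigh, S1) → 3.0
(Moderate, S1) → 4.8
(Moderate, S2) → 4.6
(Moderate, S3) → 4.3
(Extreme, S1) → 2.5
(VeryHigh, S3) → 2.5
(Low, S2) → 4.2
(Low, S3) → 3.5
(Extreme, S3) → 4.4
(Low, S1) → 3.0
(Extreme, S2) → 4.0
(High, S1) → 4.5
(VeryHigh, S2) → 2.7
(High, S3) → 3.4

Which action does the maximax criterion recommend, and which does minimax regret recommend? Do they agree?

Row maxima: Low=4.2, Moderate=4.8, High=4.5, VeryHigh=3.0, Extreme=4.4
Best best-case = 4.8 → Moderate.
Column bests: S1=4.8, S2=4.6, S3=4.4.
Low regrets: 1.8, 0.4, 0.9 → max 1.8
Moderate regrets: 0.0, 0.0, 0.1 → max 0.1
High regrets: 0.3, 1.1, 1.0 → max 1.1
VeryHigh regrets: 1.8, 1.9, 1.9 → max 1.9
Extreme regrets: 2.3, 0.6, 0.0 → max 2.3
Smallest max regret = 0.1 → Moderate.

maximax → Moderate; minimax regret → Moderate (agree)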